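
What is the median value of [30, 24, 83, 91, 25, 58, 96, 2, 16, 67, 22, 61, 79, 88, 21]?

58

Step 1: Sort the data in ascending order: [2, 16, 21, 22, 24, 25, 30, 58, 61, 67, 79, 83, 88, 91, 96]
Step 2: The number of values is n = 15.
Step 3: Since n is odd, the median is the middle value at position 8: 58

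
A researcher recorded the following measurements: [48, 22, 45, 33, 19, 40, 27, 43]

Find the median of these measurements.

36.5

Step 1: Sort the data in ascending order: [19, 22, 27, 33, 40, 43, 45, 48]
Step 2: The number of values is n = 8.
Step 3: Since n is even, the median is the average of positions 4 and 5:
  Median = (33 + 40) / 2 = 36.5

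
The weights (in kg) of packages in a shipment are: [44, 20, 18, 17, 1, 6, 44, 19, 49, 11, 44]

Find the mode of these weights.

44

Step 1: Count the frequency of each value:
  1: appears 1 time(s)
  6: appears 1 time(s)
  11: appears 1 time(s)
  17: appears 1 time(s)
  18: appears 1 time(s)
  19: appears 1 time(s)
  20: appears 1 time(s)
  44: appears 3 time(s)
  49: appears 1 time(s)
Step 2: The value 44 appears most frequently (3 times).
Step 3: Mode = 44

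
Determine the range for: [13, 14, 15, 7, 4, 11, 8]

11

Step 1: Identify the maximum value: max = 15
Step 2: Identify the minimum value: min = 4
Step 3: Range = max - min = 15 - 4 = 11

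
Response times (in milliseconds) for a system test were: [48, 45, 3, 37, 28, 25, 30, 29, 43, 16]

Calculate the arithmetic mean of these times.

30.4

Step 1: Sum all values: 48 + 45 + 3 + 37 + 28 + 25 + 30 + 29 + 43 + 16 = 304
Step 2: Count the number of values: n = 10
Step 3: Mean = sum / n = 304 / 10 = 30.4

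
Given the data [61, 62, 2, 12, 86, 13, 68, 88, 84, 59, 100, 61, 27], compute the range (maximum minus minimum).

98

Step 1: Identify the maximum value: max = 100
Step 2: Identify the minimum value: min = 2
Step 3: Range = max - min = 100 - 2 = 98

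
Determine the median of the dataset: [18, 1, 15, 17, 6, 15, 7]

15

Step 1: Sort the data in ascending order: [1, 6, 7, 15, 15, 17, 18]
Step 2: The number of values is n = 7.
Step 3: Since n is odd, the median is the middle value at position 4: 15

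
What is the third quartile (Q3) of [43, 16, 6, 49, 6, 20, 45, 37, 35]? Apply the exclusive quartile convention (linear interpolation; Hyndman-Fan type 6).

44

Step 1: Sort the data: [6, 6, 16, 20, 35, 37, 43, 45, 49]
Step 2: n = 9
Step 3: Using the exclusive quartile method:
  Q1 = 11
  Q2 (median) = 35
  Q3 = 44
  IQR = Q3 - Q1 = 44 - 11 = 33
Step 4: Q3 = 44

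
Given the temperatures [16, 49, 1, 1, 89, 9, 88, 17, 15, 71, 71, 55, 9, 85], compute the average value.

41.1429

Step 1: Sum all values: 16 + 49 + 1 + 1 + 89 + 9 + 88 + 17 + 15 + 71 + 71 + 55 + 9 + 85 = 576
Step 2: Count the number of values: n = 14
Step 3: Mean = sum / n = 576 / 14 = 41.1429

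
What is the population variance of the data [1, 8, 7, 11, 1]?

15.84

Step 1: Compute the mean: (1 + 8 + 7 + 11 + 1) / 5 = 5.6
Step 2: Compute squared deviations from the mean:
  (1 - 5.6)^2 = 21.16
  (8 - 5.6)^2 = 5.76
  (7 - 5.6)^2 = 1.96
  (11 - 5.6)^2 = 29.16
  (1 - 5.6)^2 = 21.16
Step 3: Sum of squared deviations = 79.2
Step 4: Population variance = 79.2 / 5 = 15.84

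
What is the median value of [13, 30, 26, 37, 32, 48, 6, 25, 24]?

26

Step 1: Sort the data in ascending order: [6, 13, 24, 25, 26, 30, 32, 37, 48]
Step 2: The number of values is n = 9.
Step 3: Since n is odd, the median is the middle value at position 5: 26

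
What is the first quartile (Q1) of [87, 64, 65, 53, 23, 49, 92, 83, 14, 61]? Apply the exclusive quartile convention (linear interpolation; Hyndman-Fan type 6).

42.5

Step 1: Sort the data: [14, 23, 49, 53, 61, 64, 65, 83, 87, 92]
Step 2: n = 10
Step 3: Using the exclusive quartile method:
  Q1 = 42.5
  Q2 (median) = 62.5
  Q3 = 84
  IQR = Q3 - Q1 = 84 - 42.5 = 41.5
Step 4: Q1 = 42.5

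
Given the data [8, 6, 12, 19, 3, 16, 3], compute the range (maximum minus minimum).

16

Step 1: Identify the maximum value: max = 19
Step 2: Identify the minimum value: min = 3
Step 3: Range = max - min = 19 - 3 = 16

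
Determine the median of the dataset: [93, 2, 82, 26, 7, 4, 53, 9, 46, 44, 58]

44

Step 1: Sort the data in ascending order: [2, 4, 7, 9, 26, 44, 46, 53, 58, 82, 93]
Step 2: The number of values is n = 11.
Step 3: Since n is odd, the median is the middle value at position 6: 44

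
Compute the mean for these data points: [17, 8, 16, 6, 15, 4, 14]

11.4286

Step 1: Sum all values: 17 + 8 + 16 + 6 + 15 + 4 + 14 = 80
Step 2: Count the number of values: n = 7
Step 3: Mean = sum / n = 80 / 7 = 11.4286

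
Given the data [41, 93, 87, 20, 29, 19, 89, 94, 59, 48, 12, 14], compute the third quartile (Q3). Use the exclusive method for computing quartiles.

88.5

Step 1: Sort the data: [12, 14, 19, 20, 29, 41, 48, 59, 87, 89, 93, 94]
Step 2: n = 12
Step 3: Using the exclusive quartile method:
  Q1 = 19.25
  Q2 (median) = 44.5
  Q3 = 88.5
  IQR = Q3 - Q1 = 88.5 - 19.25 = 69.25
Step 4: Q3 = 88.5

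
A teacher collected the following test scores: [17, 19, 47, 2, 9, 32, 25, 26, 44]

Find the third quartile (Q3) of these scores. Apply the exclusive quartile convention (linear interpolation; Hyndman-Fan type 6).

38

Step 1: Sort the data: [2, 9, 17, 19, 25, 26, 32, 44, 47]
Step 2: n = 9
Step 3: Using the exclusive quartile method:
  Q1 = 13
  Q2 (median) = 25
  Q3 = 38
  IQR = Q3 - Q1 = 38 - 13 = 25
Step 4: Q3 = 38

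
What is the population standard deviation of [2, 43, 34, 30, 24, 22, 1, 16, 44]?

14.8249

Step 1: Compute the mean: 24
Step 2: Sum of squared deviations from the mean: 1978
Step 3: Population variance = 1978 / 9 = 219.7778
Step 4: Standard deviation = sqrt(219.7778) = 14.8249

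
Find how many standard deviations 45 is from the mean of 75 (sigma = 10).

-3

Step 1: Recall the z-score formula: z = (x - mu) / sigma
Step 2: Substitute values: z = (45 - 75) / 10
Step 3: z = -30 / 10 = -3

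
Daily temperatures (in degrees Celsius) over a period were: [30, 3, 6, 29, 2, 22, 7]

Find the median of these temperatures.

7

Step 1: Sort the data in ascending order: [2, 3, 6, 7, 22, 29, 30]
Step 2: The number of values is n = 7.
Step 3: Since n is odd, the median is the middle value at position 4: 7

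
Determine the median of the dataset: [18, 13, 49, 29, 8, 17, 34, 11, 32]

18

Step 1: Sort the data in ascending order: [8, 11, 13, 17, 18, 29, 32, 34, 49]
Step 2: The number of values is n = 9.
Step 3: Since n is odd, the median is the middle value at position 5: 18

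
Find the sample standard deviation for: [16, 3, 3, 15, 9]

6.261

Step 1: Compute the mean: 9.2
Step 2: Sum of squared deviations from the mean: 156.8
Step 3: Sample variance = 156.8 / 4 = 39.2
Step 4: Standard deviation = sqrt(39.2) = 6.261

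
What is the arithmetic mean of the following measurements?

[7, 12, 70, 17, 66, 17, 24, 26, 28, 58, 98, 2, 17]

34

Step 1: Sum all values: 7 + 12 + 70 + 17 + 66 + 17 + 24 + 26 + 28 + 58 + 98 + 2 + 17 = 442
Step 2: Count the number of values: n = 13
Step 3: Mean = sum / n = 442 / 13 = 34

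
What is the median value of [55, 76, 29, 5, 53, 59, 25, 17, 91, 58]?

54

Step 1: Sort the data in ascending order: [5, 17, 25, 29, 53, 55, 58, 59, 76, 91]
Step 2: The number of values is n = 10.
Step 3: Since n is even, the median is the average of positions 5 and 6:
  Median = (53 + 55) / 2 = 54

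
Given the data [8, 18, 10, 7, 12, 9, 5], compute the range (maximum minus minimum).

13

Step 1: Identify the maximum value: max = 18
Step 2: Identify the minimum value: min = 5
Step 3: Range = max - min = 18 - 5 = 13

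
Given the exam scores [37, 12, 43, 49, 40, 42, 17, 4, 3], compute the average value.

27.4444

Step 1: Sum all values: 37 + 12 + 43 + 49 + 40 + 42 + 17 + 4 + 3 = 247
Step 2: Count the number of values: n = 9
Step 3: Mean = sum / n = 247 / 9 = 27.4444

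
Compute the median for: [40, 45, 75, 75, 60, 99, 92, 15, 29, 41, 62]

60

Step 1: Sort the data in ascending order: [15, 29, 40, 41, 45, 60, 62, 75, 75, 92, 99]
Step 2: The number of values is n = 11.
Step 3: Since n is odd, the median is the middle value at position 6: 60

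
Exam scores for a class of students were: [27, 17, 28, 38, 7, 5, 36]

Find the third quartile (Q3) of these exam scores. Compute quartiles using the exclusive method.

36

Step 1: Sort the data: [5, 7, 17, 27, 28, 36, 38]
Step 2: n = 7
Step 3: Using the exclusive quartile method:
  Q1 = 7
  Q2 (median) = 27
  Q3 = 36
  IQR = Q3 - Q1 = 36 - 7 = 29
Step 4: Q3 = 36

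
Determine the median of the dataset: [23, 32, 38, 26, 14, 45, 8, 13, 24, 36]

25

Step 1: Sort the data in ascending order: [8, 13, 14, 23, 24, 26, 32, 36, 38, 45]
Step 2: The number of values is n = 10.
Step 3: Since n is even, the median is the average of positions 5 and 6:
  Median = (24 + 26) / 2 = 25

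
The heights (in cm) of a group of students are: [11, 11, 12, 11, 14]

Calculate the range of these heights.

3

Step 1: Identify the maximum value: max = 14
Step 2: Identify the minimum value: min = 11
Step 3: Range = max - min = 14 - 11 = 3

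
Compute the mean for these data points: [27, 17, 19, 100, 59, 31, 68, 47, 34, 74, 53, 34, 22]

45

Step 1: Sum all values: 27 + 17 + 19 + 100 + 59 + 31 + 68 + 47 + 34 + 74 + 53 + 34 + 22 = 585
Step 2: Count the number of values: n = 13
Step 3: Mean = sum / n = 585 / 13 = 45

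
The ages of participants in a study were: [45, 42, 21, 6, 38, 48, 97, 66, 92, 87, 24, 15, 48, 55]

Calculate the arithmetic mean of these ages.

48.8571

Step 1: Sum all values: 45 + 42 + 21 + 6 + 38 + 48 + 97 + 66 + 92 + 87 + 24 + 15 + 48 + 55 = 684
Step 2: Count the number of values: n = 14
Step 3: Mean = sum / n = 684 / 14 = 48.8571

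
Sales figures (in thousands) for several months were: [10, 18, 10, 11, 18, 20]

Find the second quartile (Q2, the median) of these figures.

14.5

Step 1: Sort the data: [10, 10, 11, 18, 18, 20]
Step 2: n = 6
Step 3: Q2 is the median. Since n is even, it is the average of the values at positions 3 and 4:
  Q2 = (11 + 18) / 2 = 14.5
Step 4: Q2 = 14.5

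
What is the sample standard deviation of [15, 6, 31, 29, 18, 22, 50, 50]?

15.8829

Step 1: Compute the mean: 27.625
Step 2: Sum of squared deviations from the mean: 1765.875
Step 3: Sample variance = 1765.875 / 7 = 252.2679
Step 4: Standard deviation = sqrt(252.2679) = 15.8829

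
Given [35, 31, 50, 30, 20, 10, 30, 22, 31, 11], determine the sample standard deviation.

11.8415

Step 1: Compute the mean: 27
Step 2: Sum of squared deviations from the mean: 1262
Step 3: Sample variance = 1262 / 9 = 140.2222
Step 4: Standard deviation = sqrt(140.2222) = 11.8415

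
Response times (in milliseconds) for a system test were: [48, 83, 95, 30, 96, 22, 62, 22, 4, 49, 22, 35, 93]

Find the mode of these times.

22

Step 1: Count the frequency of each value:
  4: appears 1 time(s)
  22: appears 3 time(s)
  30: appears 1 time(s)
  35: appears 1 time(s)
  48: appears 1 time(s)
  49: appears 1 time(s)
  62: appears 1 time(s)
  83: appears 1 time(s)
  93: appears 1 time(s)
  95: appears 1 time(s)
  96: appears 1 time(s)
Step 2: The value 22 appears most frequently (3 times).
Step 3: Mode = 22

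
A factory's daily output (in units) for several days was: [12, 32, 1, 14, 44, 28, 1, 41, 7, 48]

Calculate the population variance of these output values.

292.16

Step 1: Compute the mean: (12 + 32 + 1 + 14 + 44 + 28 + 1 + 41 + 7 + 48) / 10 = 22.8
Step 2: Compute squared deviations from the mean:
  (12 - 22.8)^2 = 116.64
  (32 - 22.8)^2 = 84.64
  (1 - 22.8)^2 = 475.24
  (14 - 22.8)^2 = 77.44
  (44 - 22.8)^2 = 449.44
  (28 - 22.8)^2 = 27.04
  (1 - 22.8)^2 = 475.24
  (41 - 22.8)^2 = 331.24
  (7 - 22.8)^2 = 249.64
  (48 - 22.8)^2 = 635.04
Step 3: Sum of squared deviations = 2921.6
Step 4: Population variance = 2921.6 / 10 = 292.16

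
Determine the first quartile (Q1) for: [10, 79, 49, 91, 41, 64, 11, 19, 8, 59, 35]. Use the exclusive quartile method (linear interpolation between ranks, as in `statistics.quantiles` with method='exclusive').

11

Step 1: Sort the data: [8, 10, 11, 19, 35, 41, 49, 59, 64, 79, 91]
Step 2: n = 11
Step 3: Using the exclusive quartile method:
  Q1 = 11
  Q2 (median) = 41
  Q3 = 64
  IQR = Q3 - Q1 = 64 - 11 = 53
Step 4: Q1 = 11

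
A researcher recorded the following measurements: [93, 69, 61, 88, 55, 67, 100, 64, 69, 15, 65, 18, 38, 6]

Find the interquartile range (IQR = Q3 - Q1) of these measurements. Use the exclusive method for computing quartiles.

40.75

Step 1: Sort the data: [6, 15, 18, 38, 55, 61, 64, 65, 67, 69, 69, 88, 93, 100]
Step 2: n = 14
Step 3: Using the exclusive quartile method:
  Q1 = 33
  Q2 (median) = 64.5
  Q3 = 73.75
  IQR = Q3 - Q1 = 73.75 - 33 = 40.75
Step 4: IQR = 40.75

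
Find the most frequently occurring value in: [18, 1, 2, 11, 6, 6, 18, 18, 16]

18

Step 1: Count the frequency of each value:
  1: appears 1 time(s)
  2: appears 1 time(s)
  6: appears 2 time(s)
  11: appears 1 time(s)
  16: appears 1 time(s)
  18: appears 3 time(s)
Step 2: The value 18 appears most frequently (3 times).
Step 3: Mode = 18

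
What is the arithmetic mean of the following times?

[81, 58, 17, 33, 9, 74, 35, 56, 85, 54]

50.2

Step 1: Sum all values: 81 + 58 + 17 + 33 + 9 + 74 + 35 + 56 + 85 + 54 = 502
Step 2: Count the number of values: n = 10
Step 3: Mean = sum / n = 502 / 10 = 50.2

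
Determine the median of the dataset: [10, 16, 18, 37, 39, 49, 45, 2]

27.5

Step 1: Sort the data in ascending order: [2, 10, 16, 18, 37, 39, 45, 49]
Step 2: The number of values is n = 8.
Step 3: Since n is even, the median is the average of positions 4 and 5:
  Median = (18 + 37) / 2 = 27.5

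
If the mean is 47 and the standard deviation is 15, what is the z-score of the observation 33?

-0.9333

Step 1: Recall the z-score formula: z = (x - mu) / sigma
Step 2: Substitute values: z = (33 - 47) / 15
Step 3: z = -14 / 15 = -0.9333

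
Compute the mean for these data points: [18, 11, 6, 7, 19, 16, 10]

12.4286

Step 1: Sum all values: 18 + 11 + 6 + 7 + 19 + 16 + 10 = 87
Step 2: Count the number of values: n = 7
Step 3: Mean = sum / n = 87 / 7 = 12.4286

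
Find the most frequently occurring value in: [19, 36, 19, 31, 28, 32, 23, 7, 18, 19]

19

Step 1: Count the frequency of each value:
  7: appears 1 time(s)
  18: appears 1 time(s)
  19: appears 3 time(s)
  23: appears 1 time(s)
  28: appears 1 time(s)
  31: appears 1 time(s)
  32: appears 1 time(s)
  36: appears 1 time(s)
Step 2: The value 19 appears most frequently (3 times).
Step 3: Mode = 19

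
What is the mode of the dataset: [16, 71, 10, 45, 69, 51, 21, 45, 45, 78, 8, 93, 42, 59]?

45

Step 1: Count the frequency of each value:
  8: appears 1 time(s)
  10: appears 1 time(s)
  16: appears 1 time(s)
  21: appears 1 time(s)
  42: appears 1 time(s)
  45: appears 3 time(s)
  51: appears 1 time(s)
  59: appears 1 time(s)
  69: appears 1 time(s)
  71: appears 1 time(s)
  78: appears 1 time(s)
  93: appears 1 time(s)
Step 2: The value 45 appears most frequently (3 times).
Step 3: Mode = 45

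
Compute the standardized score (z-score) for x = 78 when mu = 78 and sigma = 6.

0

Step 1: Recall the z-score formula: z = (x - mu) / sigma
Step 2: Substitute values: z = (78 - 78) / 6
Step 3: z = 0 / 6 = 0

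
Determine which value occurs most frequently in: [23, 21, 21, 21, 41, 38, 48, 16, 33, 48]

21

Step 1: Count the frequency of each value:
  16: appears 1 time(s)
  21: appears 3 time(s)
  23: appears 1 time(s)
  33: appears 1 time(s)
  38: appears 1 time(s)
  41: appears 1 time(s)
  48: appears 2 time(s)
Step 2: The value 21 appears most frequently (3 times).
Step 3: Mode = 21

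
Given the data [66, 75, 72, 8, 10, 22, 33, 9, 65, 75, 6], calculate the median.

33

Step 1: Sort the data in ascending order: [6, 8, 9, 10, 22, 33, 65, 66, 72, 75, 75]
Step 2: The number of values is n = 11.
Step 3: Since n is odd, the median is the middle value at position 6: 33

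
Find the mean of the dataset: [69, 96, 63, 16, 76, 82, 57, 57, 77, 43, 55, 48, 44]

60.2308

Step 1: Sum all values: 69 + 96 + 63 + 16 + 76 + 82 + 57 + 57 + 77 + 43 + 55 + 48 + 44 = 783
Step 2: Count the number of values: n = 13
Step 3: Mean = sum / n = 783 / 13 = 60.2308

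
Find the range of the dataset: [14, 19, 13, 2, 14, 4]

17

Step 1: Identify the maximum value: max = 19
Step 2: Identify the minimum value: min = 2
Step 3: Range = max - min = 19 - 2 = 17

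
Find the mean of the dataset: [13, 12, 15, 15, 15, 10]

13.3333

Step 1: Sum all values: 13 + 12 + 15 + 15 + 15 + 10 = 80
Step 2: Count the number of values: n = 6
Step 3: Mean = sum / n = 80 / 6 = 13.3333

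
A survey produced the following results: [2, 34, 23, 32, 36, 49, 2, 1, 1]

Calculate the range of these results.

48

Step 1: Identify the maximum value: max = 49
Step 2: Identify the minimum value: min = 1
Step 3: Range = max - min = 49 - 1 = 48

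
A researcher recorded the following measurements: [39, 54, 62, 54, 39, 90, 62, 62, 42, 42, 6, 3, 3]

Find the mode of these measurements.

62

Step 1: Count the frequency of each value:
  3: appears 2 time(s)
  6: appears 1 time(s)
  39: appears 2 time(s)
  42: appears 2 time(s)
  54: appears 2 time(s)
  62: appears 3 time(s)
  90: appears 1 time(s)
Step 2: The value 62 appears most frequently (3 times).
Step 3: Mode = 62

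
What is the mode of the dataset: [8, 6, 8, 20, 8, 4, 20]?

8

Step 1: Count the frequency of each value:
  4: appears 1 time(s)
  6: appears 1 time(s)
  8: appears 3 time(s)
  20: appears 2 time(s)
Step 2: The value 8 appears most frequently (3 times).
Step 3: Mode = 8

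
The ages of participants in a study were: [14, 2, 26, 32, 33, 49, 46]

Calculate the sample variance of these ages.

279.4762

Step 1: Compute the mean: (14 + 2 + 26 + 32 + 33 + 49 + 46) / 7 = 28.8571
Step 2: Compute squared deviations from the mean:
  (14 - 28.8571)^2 = 220.7347
  (2 - 28.8571)^2 = 721.3061
  (26 - 28.8571)^2 = 8.1633
  (32 - 28.8571)^2 = 9.8776
  (33 - 28.8571)^2 = 17.1633
  (49 - 28.8571)^2 = 405.7347
  (46 - 28.8571)^2 = 293.8776
Step 3: Sum of squared deviations = 1676.8571
Step 4: Sample variance = 1676.8571 / 6 = 279.4762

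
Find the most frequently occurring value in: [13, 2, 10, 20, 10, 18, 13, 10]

10

Step 1: Count the frequency of each value:
  2: appears 1 time(s)
  10: appears 3 time(s)
  13: appears 2 time(s)
  18: appears 1 time(s)
  20: appears 1 time(s)
Step 2: The value 10 appears most frequently (3 times).
Step 3: Mode = 10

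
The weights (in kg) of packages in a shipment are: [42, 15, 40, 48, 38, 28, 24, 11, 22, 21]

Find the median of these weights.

26

Step 1: Sort the data in ascending order: [11, 15, 21, 22, 24, 28, 38, 40, 42, 48]
Step 2: The number of values is n = 10.
Step 3: Since n is even, the median is the average of positions 5 and 6:
  Median = (24 + 28) / 2 = 26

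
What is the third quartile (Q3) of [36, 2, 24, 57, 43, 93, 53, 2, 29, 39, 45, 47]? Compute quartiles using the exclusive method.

51.5

Step 1: Sort the data: [2, 2, 24, 29, 36, 39, 43, 45, 47, 53, 57, 93]
Step 2: n = 12
Step 3: Using the exclusive quartile method:
  Q1 = 25.25
  Q2 (median) = 41
  Q3 = 51.5
  IQR = Q3 - Q1 = 51.5 - 25.25 = 26.25
Step 4: Q3 = 51.5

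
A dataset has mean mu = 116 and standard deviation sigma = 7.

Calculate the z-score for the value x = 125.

1.2857

Step 1: Recall the z-score formula: z = (x - mu) / sigma
Step 2: Substitute values: z = (125 - 116) / 7
Step 3: z = 9 / 7 = 1.2857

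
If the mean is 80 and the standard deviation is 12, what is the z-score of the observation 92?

1

Step 1: Recall the z-score formula: z = (x - mu) / sigma
Step 2: Substitute values: z = (92 - 80) / 12
Step 3: z = 12 / 12 = 1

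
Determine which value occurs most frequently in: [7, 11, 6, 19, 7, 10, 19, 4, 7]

7

Step 1: Count the frequency of each value:
  4: appears 1 time(s)
  6: appears 1 time(s)
  7: appears 3 time(s)
  10: appears 1 time(s)
  11: appears 1 time(s)
  19: appears 2 time(s)
Step 2: The value 7 appears most frequently (3 times).
Step 3: Mode = 7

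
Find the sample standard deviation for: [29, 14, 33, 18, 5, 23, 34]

10.6726

Step 1: Compute the mean: 22.2857
Step 2: Sum of squared deviations from the mean: 683.4286
Step 3: Sample variance = 683.4286 / 6 = 113.9048
Step 4: Standard deviation = sqrt(113.9048) = 10.6726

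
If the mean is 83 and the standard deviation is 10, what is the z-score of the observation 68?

-1.5

Step 1: Recall the z-score formula: z = (x - mu) / sigma
Step 2: Substitute values: z = (68 - 83) / 10
Step 3: z = -15 / 10 = -1.5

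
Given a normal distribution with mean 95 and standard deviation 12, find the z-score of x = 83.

-1

Step 1: Recall the z-score formula: z = (x - mu) / sigma
Step 2: Substitute values: z = (83 - 95) / 12
Step 3: z = -12 / 12 = -1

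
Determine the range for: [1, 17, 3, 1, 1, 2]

16

Step 1: Identify the maximum value: max = 17
Step 2: Identify the minimum value: min = 1
Step 3: Range = max - min = 17 - 1 = 16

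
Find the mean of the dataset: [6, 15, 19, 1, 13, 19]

12.1667

Step 1: Sum all values: 6 + 15 + 19 + 1 + 13 + 19 = 73
Step 2: Count the number of values: n = 6
Step 3: Mean = sum / n = 73 / 6 = 12.1667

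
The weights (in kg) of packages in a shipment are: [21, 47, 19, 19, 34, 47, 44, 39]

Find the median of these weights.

36.5

Step 1: Sort the data in ascending order: [19, 19, 21, 34, 39, 44, 47, 47]
Step 2: The number of values is n = 8.
Step 3: Since n is even, the median is the average of positions 4 and 5:
  Median = (34 + 39) / 2 = 36.5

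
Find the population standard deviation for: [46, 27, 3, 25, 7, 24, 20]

13.1118

Step 1: Compute the mean: 21.7143
Step 2: Sum of squared deviations from the mean: 1203.4286
Step 3: Population variance = 1203.4286 / 7 = 171.9184
Step 4: Standard deviation = sqrt(171.9184) = 13.1118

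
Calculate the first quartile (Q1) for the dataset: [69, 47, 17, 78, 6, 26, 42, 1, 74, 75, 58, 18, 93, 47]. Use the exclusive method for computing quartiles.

17.75

Step 1: Sort the data: [1, 6, 17, 18, 26, 42, 47, 47, 58, 69, 74, 75, 78, 93]
Step 2: n = 14
Step 3: Using the exclusive quartile method:
  Q1 = 17.75
  Q2 (median) = 47
  Q3 = 74.25
  IQR = Q3 - Q1 = 74.25 - 17.75 = 56.5
Step 4: Q1 = 17.75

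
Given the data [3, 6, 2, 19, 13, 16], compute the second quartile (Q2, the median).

9.5

Step 1: Sort the data: [2, 3, 6, 13, 16, 19]
Step 2: n = 6
Step 3: Q2 is the median. Since n is even, it is the average of the values at positions 3 and 4:
  Q2 = (6 + 13) / 2 = 9.5
Step 4: Q2 = 9.5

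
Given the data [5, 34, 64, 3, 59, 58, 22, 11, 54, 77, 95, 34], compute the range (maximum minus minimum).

92

Step 1: Identify the maximum value: max = 95
Step 2: Identify the minimum value: min = 3
Step 3: Range = max - min = 95 - 3 = 92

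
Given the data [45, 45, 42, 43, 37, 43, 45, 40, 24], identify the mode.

45

Step 1: Count the frequency of each value:
  24: appears 1 time(s)
  37: appears 1 time(s)
  40: appears 1 time(s)
  42: appears 1 time(s)
  43: appears 2 time(s)
  45: appears 3 time(s)
Step 2: The value 45 appears most frequently (3 times).
Step 3: Mode = 45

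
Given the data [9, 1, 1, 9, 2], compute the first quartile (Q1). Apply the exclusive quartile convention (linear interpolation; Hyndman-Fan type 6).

1

Step 1: Sort the data: [1, 1, 2, 9, 9]
Step 2: n = 5
Step 3: Using the exclusive quartile method:
  Q1 = 1
  Q2 (median) = 2
  Q3 = 9
  IQR = Q3 - Q1 = 9 - 1 = 8
Step 4: Q1 = 1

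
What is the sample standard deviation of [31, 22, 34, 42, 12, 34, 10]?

12.0811

Step 1: Compute the mean: 26.4286
Step 2: Sum of squared deviations from the mean: 875.7143
Step 3: Sample variance = 875.7143 / 6 = 145.9524
Step 4: Standard deviation = sqrt(145.9524) = 12.0811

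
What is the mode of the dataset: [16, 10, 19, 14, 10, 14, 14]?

14

Step 1: Count the frequency of each value:
  10: appears 2 time(s)
  14: appears 3 time(s)
  16: appears 1 time(s)
  19: appears 1 time(s)
Step 2: The value 14 appears most frequently (3 times).
Step 3: Mode = 14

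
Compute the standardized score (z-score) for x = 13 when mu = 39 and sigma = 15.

-1.7333

Step 1: Recall the z-score formula: z = (x - mu) / sigma
Step 2: Substitute values: z = (13 - 39) / 15
Step 3: z = -26 / 15 = -1.7333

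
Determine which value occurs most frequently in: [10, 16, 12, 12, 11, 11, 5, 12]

12

Step 1: Count the frequency of each value:
  5: appears 1 time(s)
  10: appears 1 time(s)
  11: appears 2 time(s)
  12: appears 3 time(s)
  16: appears 1 time(s)
Step 2: The value 12 appears most frequently (3 times).
Step 3: Mode = 12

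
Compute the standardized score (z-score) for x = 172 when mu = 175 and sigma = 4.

-0.75

Step 1: Recall the z-score formula: z = (x - mu) / sigma
Step 2: Substitute values: z = (172 - 175) / 4
Step 3: z = -3 / 4 = -0.75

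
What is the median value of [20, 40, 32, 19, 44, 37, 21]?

32

Step 1: Sort the data in ascending order: [19, 20, 21, 32, 37, 40, 44]
Step 2: The number of values is n = 7.
Step 3: Since n is odd, the median is the middle value at position 4: 32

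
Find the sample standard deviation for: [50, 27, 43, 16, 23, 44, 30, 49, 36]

12.0416

Step 1: Compute the mean: 35.3333
Step 2: Sum of squared deviations from the mean: 1160
Step 3: Sample variance = 1160 / 8 = 145
Step 4: Standard deviation = sqrt(145) = 12.0416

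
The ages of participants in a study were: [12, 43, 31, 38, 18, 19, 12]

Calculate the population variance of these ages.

135.9184

Step 1: Compute the mean: (12 + 43 + 31 + 38 + 18 + 19 + 12) / 7 = 24.7143
Step 2: Compute squared deviations from the mean:
  (12 - 24.7143)^2 = 161.6531
  (43 - 24.7143)^2 = 334.3673
  (31 - 24.7143)^2 = 39.5102
  (38 - 24.7143)^2 = 176.5102
  (18 - 24.7143)^2 = 45.0816
  (19 - 24.7143)^2 = 32.6531
  (12 - 24.7143)^2 = 161.6531
Step 3: Sum of squared deviations = 951.4286
Step 4: Population variance = 951.4286 / 7 = 135.9184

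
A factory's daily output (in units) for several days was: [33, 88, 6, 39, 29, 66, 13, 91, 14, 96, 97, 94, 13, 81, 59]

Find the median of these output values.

59

Step 1: Sort the data in ascending order: [6, 13, 13, 14, 29, 33, 39, 59, 66, 81, 88, 91, 94, 96, 97]
Step 2: The number of values is n = 15.
Step 3: Since n is odd, the median is the middle value at position 8: 59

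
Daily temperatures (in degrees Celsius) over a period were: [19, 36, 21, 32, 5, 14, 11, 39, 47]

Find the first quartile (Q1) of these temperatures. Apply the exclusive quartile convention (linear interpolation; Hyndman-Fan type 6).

12.5

Step 1: Sort the data: [5, 11, 14, 19, 21, 32, 36, 39, 47]
Step 2: n = 9
Step 3: Using the exclusive quartile method:
  Q1 = 12.5
  Q2 (median) = 21
  Q3 = 37.5
  IQR = Q3 - Q1 = 37.5 - 12.5 = 25
Step 4: Q1 = 12.5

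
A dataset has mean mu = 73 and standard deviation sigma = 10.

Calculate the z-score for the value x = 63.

-1

Step 1: Recall the z-score formula: z = (x - mu) / sigma
Step 2: Substitute values: z = (63 - 73) / 10
Step 3: z = -10 / 10 = -1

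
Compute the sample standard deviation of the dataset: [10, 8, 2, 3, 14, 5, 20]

6.4402

Step 1: Compute the mean: 8.8571
Step 2: Sum of squared deviations from the mean: 248.8571
Step 3: Sample variance = 248.8571 / 6 = 41.4762
Step 4: Standard deviation = sqrt(41.4762) = 6.4402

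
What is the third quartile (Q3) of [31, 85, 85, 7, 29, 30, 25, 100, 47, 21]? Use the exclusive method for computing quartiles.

85

Step 1: Sort the data: [7, 21, 25, 29, 30, 31, 47, 85, 85, 100]
Step 2: n = 10
Step 3: Using the exclusive quartile method:
  Q1 = 24
  Q2 (median) = 30.5
  Q3 = 85
  IQR = Q3 - Q1 = 85 - 24 = 61
Step 4: Q3 = 85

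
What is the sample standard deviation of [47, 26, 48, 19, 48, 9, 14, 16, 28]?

15.5965

Step 1: Compute the mean: 28.3333
Step 2: Sum of squared deviations from the mean: 1946
Step 3: Sample variance = 1946 / 8 = 243.25
Step 4: Standard deviation = sqrt(243.25) = 15.5965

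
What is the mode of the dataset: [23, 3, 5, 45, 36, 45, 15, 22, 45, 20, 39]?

45

Step 1: Count the frequency of each value:
  3: appears 1 time(s)
  5: appears 1 time(s)
  15: appears 1 time(s)
  20: appears 1 time(s)
  22: appears 1 time(s)
  23: appears 1 time(s)
  36: appears 1 time(s)
  39: appears 1 time(s)
  45: appears 3 time(s)
Step 2: The value 45 appears most frequently (3 times).
Step 3: Mode = 45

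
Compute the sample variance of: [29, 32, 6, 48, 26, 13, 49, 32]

224.5536

Step 1: Compute the mean: (29 + 32 + 6 + 48 + 26 + 13 + 49 + 32) / 8 = 29.375
Step 2: Compute squared deviations from the mean:
  (29 - 29.375)^2 = 0.1406
  (32 - 29.375)^2 = 6.8906
  (6 - 29.375)^2 = 546.3906
  (48 - 29.375)^2 = 346.8906
  (26 - 29.375)^2 = 11.3906
  (13 - 29.375)^2 = 268.1406
  (49 - 29.375)^2 = 385.1406
  (32 - 29.375)^2 = 6.8906
Step 3: Sum of squared deviations = 1571.875
Step 4: Sample variance = 1571.875 / 7 = 224.5536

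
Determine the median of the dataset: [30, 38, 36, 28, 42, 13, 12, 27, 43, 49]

33

Step 1: Sort the data in ascending order: [12, 13, 27, 28, 30, 36, 38, 42, 43, 49]
Step 2: The number of values is n = 10.
Step 3: Since n is even, the median is the average of positions 5 and 6:
  Median = (30 + 36) / 2 = 33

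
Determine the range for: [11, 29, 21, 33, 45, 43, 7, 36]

38

Step 1: Identify the maximum value: max = 45
Step 2: Identify the minimum value: min = 7
Step 3: Range = max - min = 45 - 7 = 38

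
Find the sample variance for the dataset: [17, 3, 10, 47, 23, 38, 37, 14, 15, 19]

195.3444

Step 1: Compute the mean: (17 + 3 + 10 + 47 + 23 + 38 + 37 + 14 + 15 + 19) / 10 = 22.3
Step 2: Compute squared deviations from the mean:
  (17 - 22.3)^2 = 28.09
  (3 - 22.3)^2 = 372.49
  (10 - 22.3)^2 = 151.29
  (47 - 22.3)^2 = 610.09
  (23 - 22.3)^2 = 0.49
  (38 - 22.3)^2 = 246.49
  (37 - 22.3)^2 = 216.09
  (14 - 22.3)^2 = 68.89
  (15 - 22.3)^2 = 53.29
  (19 - 22.3)^2 = 10.89
Step 3: Sum of squared deviations = 1758.1
Step 4: Sample variance = 1758.1 / 9 = 195.3444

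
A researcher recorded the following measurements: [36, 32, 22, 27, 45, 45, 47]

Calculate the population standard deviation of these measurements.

9.0666

Step 1: Compute the mean: 36.2857
Step 2: Sum of squared deviations from the mean: 575.4286
Step 3: Population variance = 575.4286 / 7 = 82.2041
Step 4: Standard deviation = sqrt(82.2041) = 9.0666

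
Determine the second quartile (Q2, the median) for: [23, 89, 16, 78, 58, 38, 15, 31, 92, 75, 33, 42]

40

Step 1: Sort the data: [15, 16, 23, 31, 33, 38, 42, 58, 75, 78, 89, 92]
Step 2: n = 12
Step 3: Q2 is the median. Since n is even, it is the average of the values at positions 6 and 7:
  Q2 = (38 + 42) / 2 = 40
Step 4: Q2 = 40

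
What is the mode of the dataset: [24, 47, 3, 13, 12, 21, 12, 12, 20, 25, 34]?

12

Step 1: Count the frequency of each value:
  3: appears 1 time(s)
  12: appears 3 time(s)
  13: appears 1 time(s)
  20: appears 1 time(s)
  21: appears 1 time(s)
  24: appears 1 time(s)
  25: appears 1 time(s)
  34: appears 1 time(s)
  47: appears 1 time(s)
Step 2: The value 12 appears most frequently (3 times).
Step 3: Mode = 12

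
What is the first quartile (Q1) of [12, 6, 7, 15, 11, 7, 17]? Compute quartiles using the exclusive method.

7

Step 1: Sort the data: [6, 7, 7, 11, 12, 15, 17]
Step 2: n = 7
Step 3: Using the exclusive quartile method:
  Q1 = 7
  Q2 (median) = 11
  Q3 = 15
  IQR = Q3 - Q1 = 15 - 7 = 8
Step 4: Q1 = 7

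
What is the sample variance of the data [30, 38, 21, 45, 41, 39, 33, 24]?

70.9821

Step 1: Compute the mean: (30 + 38 + 21 + 45 + 41 + 39 + 33 + 24) / 8 = 33.875
Step 2: Compute squared deviations from the mean:
  (30 - 33.875)^2 = 15.0156
  (38 - 33.875)^2 = 17.0156
  (21 - 33.875)^2 = 165.7656
  (45 - 33.875)^2 = 123.7656
  (41 - 33.875)^2 = 50.7656
  (39 - 33.875)^2 = 26.2656
  (33 - 33.875)^2 = 0.7656
  (24 - 33.875)^2 = 97.5156
Step 3: Sum of squared deviations = 496.875
Step 4: Sample variance = 496.875 / 7 = 70.9821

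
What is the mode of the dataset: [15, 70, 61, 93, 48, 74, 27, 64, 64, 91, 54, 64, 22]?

64

Step 1: Count the frequency of each value:
  15: appears 1 time(s)
  22: appears 1 time(s)
  27: appears 1 time(s)
  48: appears 1 time(s)
  54: appears 1 time(s)
  61: appears 1 time(s)
  64: appears 3 time(s)
  70: appears 1 time(s)
  74: appears 1 time(s)
  91: appears 1 time(s)
  93: appears 1 time(s)
Step 2: The value 64 appears most frequently (3 times).
Step 3: Mode = 64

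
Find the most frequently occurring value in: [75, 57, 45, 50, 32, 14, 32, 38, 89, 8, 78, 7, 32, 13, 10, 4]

32

Step 1: Count the frequency of each value:
  4: appears 1 time(s)
  7: appears 1 time(s)
  8: appears 1 time(s)
  10: appears 1 time(s)
  13: appears 1 time(s)
  14: appears 1 time(s)
  32: appears 3 time(s)
  38: appears 1 time(s)
  45: appears 1 time(s)
  50: appears 1 time(s)
  57: appears 1 time(s)
  75: appears 1 time(s)
  78: appears 1 time(s)
  89: appears 1 time(s)
Step 2: The value 32 appears most frequently (3 times).
Step 3: Mode = 32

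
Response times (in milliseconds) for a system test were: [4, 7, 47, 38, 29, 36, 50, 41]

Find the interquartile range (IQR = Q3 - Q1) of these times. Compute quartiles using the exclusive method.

33

Step 1: Sort the data: [4, 7, 29, 36, 38, 41, 47, 50]
Step 2: n = 8
Step 3: Using the exclusive quartile method:
  Q1 = 12.5
  Q2 (median) = 37
  Q3 = 45.5
  IQR = Q3 - Q1 = 45.5 - 12.5 = 33
Step 4: IQR = 33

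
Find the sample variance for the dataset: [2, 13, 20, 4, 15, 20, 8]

52.9048

Step 1: Compute the mean: (2 + 13 + 20 + 4 + 15 + 20 + 8) / 7 = 11.7143
Step 2: Compute squared deviations from the mean:
  (2 - 11.7143)^2 = 94.3673
  (13 - 11.7143)^2 = 1.6531
  (20 - 11.7143)^2 = 68.6531
  (4 - 11.7143)^2 = 59.5102
  (15 - 11.7143)^2 = 10.7959
  (20 - 11.7143)^2 = 68.6531
  (8 - 11.7143)^2 = 13.7959
Step 3: Sum of squared deviations = 317.4286
Step 4: Sample variance = 317.4286 / 6 = 52.9048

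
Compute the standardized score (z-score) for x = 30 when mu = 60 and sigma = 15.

-2

Step 1: Recall the z-score formula: z = (x - mu) / sigma
Step 2: Substitute values: z = (30 - 60) / 15
Step 3: z = -30 / 15 = -2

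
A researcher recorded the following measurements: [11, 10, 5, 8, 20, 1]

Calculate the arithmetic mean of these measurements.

9.1667

Step 1: Sum all values: 11 + 10 + 5 + 8 + 20 + 1 = 55
Step 2: Count the number of values: n = 6
Step 3: Mean = sum / n = 55 / 6 = 9.1667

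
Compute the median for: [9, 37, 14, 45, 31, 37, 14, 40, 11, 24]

27.5

Step 1: Sort the data in ascending order: [9, 11, 14, 14, 24, 31, 37, 37, 40, 45]
Step 2: The number of values is n = 10.
Step 3: Since n is even, the median is the average of positions 5 and 6:
  Median = (24 + 31) / 2 = 27.5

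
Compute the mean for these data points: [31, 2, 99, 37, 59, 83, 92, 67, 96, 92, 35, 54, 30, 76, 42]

59.6667

Step 1: Sum all values: 31 + 2 + 99 + 37 + 59 + 83 + 92 + 67 + 96 + 92 + 35 + 54 + 30 + 76 + 42 = 895
Step 2: Count the number of values: n = 15
Step 3: Mean = sum / n = 895 / 15 = 59.6667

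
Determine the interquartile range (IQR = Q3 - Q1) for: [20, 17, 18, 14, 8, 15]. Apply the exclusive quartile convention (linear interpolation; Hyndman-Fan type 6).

6

Step 1: Sort the data: [8, 14, 15, 17, 18, 20]
Step 2: n = 6
Step 3: Using the exclusive quartile method:
  Q1 = 12.5
  Q2 (median) = 16
  Q3 = 18.5
  IQR = Q3 - Q1 = 18.5 - 12.5 = 6
Step 4: IQR = 6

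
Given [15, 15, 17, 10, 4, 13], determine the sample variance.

22.2667

Step 1: Compute the mean: (15 + 15 + 17 + 10 + 4 + 13) / 6 = 12.3333
Step 2: Compute squared deviations from the mean:
  (15 - 12.3333)^2 = 7.1111
  (15 - 12.3333)^2 = 7.1111
  (17 - 12.3333)^2 = 21.7778
  (10 - 12.3333)^2 = 5.4444
  (4 - 12.3333)^2 = 69.4444
  (13 - 12.3333)^2 = 0.4444
Step 3: Sum of squared deviations = 111.3333
Step 4: Sample variance = 111.3333 / 5 = 22.2667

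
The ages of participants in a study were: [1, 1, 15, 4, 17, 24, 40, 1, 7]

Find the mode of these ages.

1

Step 1: Count the frequency of each value:
  1: appears 3 time(s)
  4: appears 1 time(s)
  7: appears 1 time(s)
  15: appears 1 time(s)
  17: appears 1 time(s)
  24: appears 1 time(s)
  40: appears 1 time(s)
Step 2: The value 1 appears most frequently (3 times).
Step 3: Mode = 1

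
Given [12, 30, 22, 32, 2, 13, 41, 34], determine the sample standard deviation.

13.2961

Step 1: Compute the mean: 23.25
Step 2: Sum of squared deviations from the mean: 1237.5
Step 3: Sample variance = 1237.5 / 7 = 176.7857
Step 4: Standard deviation = sqrt(176.7857) = 13.2961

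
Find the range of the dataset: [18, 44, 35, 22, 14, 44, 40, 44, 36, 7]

37

Step 1: Identify the maximum value: max = 44
Step 2: Identify the minimum value: min = 7
Step 3: Range = max - min = 44 - 7 = 37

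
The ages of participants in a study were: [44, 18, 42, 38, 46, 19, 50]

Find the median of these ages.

42

Step 1: Sort the data in ascending order: [18, 19, 38, 42, 44, 46, 50]
Step 2: The number of values is n = 7.
Step 3: Since n is odd, the median is the middle value at position 4: 42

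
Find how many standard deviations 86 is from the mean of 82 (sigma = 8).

0.5

Step 1: Recall the z-score formula: z = (x - mu) / sigma
Step 2: Substitute values: z = (86 - 82) / 8
Step 3: z = 4 / 8 = 0.5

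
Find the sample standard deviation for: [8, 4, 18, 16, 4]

6.6332

Step 1: Compute the mean: 10
Step 2: Sum of squared deviations from the mean: 176
Step 3: Sample variance = 176 / 4 = 44
Step 4: Standard deviation = sqrt(44) = 6.6332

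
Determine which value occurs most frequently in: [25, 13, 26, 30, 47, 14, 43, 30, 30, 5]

30

Step 1: Count the frequency of each value:
  5: appears 1 time(s)
  13: appears 1 time(s)
  14: appears 1 time(s)
  25: appears 1 time(s)
  26: appears 1 time(s)
  30: appears 3 time(s)
  43: appears 1 time(s)
  47: appears 1 time(s)
Step 2: The value 30 appears most frequently (3 times).
Step 3: Mode = 30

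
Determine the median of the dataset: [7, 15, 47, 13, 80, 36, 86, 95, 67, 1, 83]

47

Step 1: Sort the data in ascending order: [1, 7, 13, 15, 36, 47, 67, 80, 83, 86, 95]
Step 2: The number of values is n = 11.
Step 3: Since n is odd, the median is the middle value at position 6: 47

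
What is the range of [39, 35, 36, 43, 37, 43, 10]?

33

Step 1: Identify the maximum value: max = 43
Step 2: Identify the minimum value: min = 10
Step 3: Range = max - min = 43 - 10 = 33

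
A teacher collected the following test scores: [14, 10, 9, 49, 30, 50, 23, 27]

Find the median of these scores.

25

Step 1: Sort the data in ascending order: [9, 10, 14, 23, 27, 30, 49, 50]
Step 2: The number of values is n = 8.
Step 3: Since n is even, the median is the average of positions 4 and 5:
  Median = (23 + 27) / 2 = 25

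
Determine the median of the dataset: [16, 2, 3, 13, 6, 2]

4.5

Step 1: Sort the data in ascending order: [2, 2, 3, 6, 13, 16]
Step 2: The number of values is n = 6.
Step 3: Since n is even, the median is the average of positions 3 and 4:
  Median = (3 + 6) / 2 = 4.5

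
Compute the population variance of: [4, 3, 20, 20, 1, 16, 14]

58.4082

Step 1: Compute the mean: (4 + 3 + 20 + 20 + 1 + 16 + 14) / 7 = 11.1429
Step 2: Compute squared deviations from the mean:
  (4 - 11.1429)^2 = 51.0204
  (3 - 11.1429)^2 = 66.3061
  (20 - 11.1429)^2 = 78.449
  (20 - 11.1429)^2 = 78.449
  (1 - 11.1429)^2 = 102.8776
  (16 - 11.1429)^2 = 23.5918
  (14 - 11.1429)^2 = 8.1633
Step 3: Sum of squared deviations = 408.8571
Step 4: Population variance = 408.8571 / 7 = 58.4082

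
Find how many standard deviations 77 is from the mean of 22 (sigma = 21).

2.619

Step 1: Recall the z-score formula: z = (x - mu) / sigma
Step 2: Substitute values: z = (77 - 22) / 21
Step 3: z = 55 / 21 = 2.619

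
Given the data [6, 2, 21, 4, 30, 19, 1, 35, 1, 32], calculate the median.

12.5

Step 1: Sort the data in ascending order: [1, 1, 2, 4, 6, 19, 21, 30, 32, 35]
Step 2: The number of values is n = 10.
Step 3: Since n is even, the median is the average of positions 5 and 6:
  Median = (6 + 19) / 2 = 12.5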